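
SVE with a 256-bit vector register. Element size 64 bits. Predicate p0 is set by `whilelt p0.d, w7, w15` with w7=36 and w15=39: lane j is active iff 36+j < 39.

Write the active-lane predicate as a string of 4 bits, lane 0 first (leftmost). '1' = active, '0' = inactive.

256-bit reg / 64-bit elem → 4 lanes
active while 36+j < 39, i.e. j ∈ [0,3) capped at 4 ⇒ 3
bits (lane 0 leftmost): 1110

predicate = 1110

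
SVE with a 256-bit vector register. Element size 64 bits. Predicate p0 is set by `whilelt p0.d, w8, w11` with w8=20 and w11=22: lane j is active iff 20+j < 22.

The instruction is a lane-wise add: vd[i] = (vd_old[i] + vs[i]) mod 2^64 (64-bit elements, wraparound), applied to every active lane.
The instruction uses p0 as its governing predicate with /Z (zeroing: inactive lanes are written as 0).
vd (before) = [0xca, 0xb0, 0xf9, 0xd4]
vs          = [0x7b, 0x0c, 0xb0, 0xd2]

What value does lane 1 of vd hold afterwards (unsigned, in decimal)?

vd[1] = 188

lane count: 256 div 64 = 4
whilelt: lane j active iff 20+j < 22 → j < 2 → 2 active
lane  0: add(0xca,0x7b) ⇒ 0x145
lane  1: add(0xb0,0x0c) ⇒ 0xbc
lane  2: tail/zero ⇒ 0x00
lane  3: tail/zero ⇒ 0x00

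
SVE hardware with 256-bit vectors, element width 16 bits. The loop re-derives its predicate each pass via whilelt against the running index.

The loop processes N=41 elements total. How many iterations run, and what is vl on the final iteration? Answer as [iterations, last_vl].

[iterations, last_vl] = [3, 9]

256-bit reg / 16-bit elem → 16 lanes
iterations = ceil(41/16) = 3; final-pass vl = 9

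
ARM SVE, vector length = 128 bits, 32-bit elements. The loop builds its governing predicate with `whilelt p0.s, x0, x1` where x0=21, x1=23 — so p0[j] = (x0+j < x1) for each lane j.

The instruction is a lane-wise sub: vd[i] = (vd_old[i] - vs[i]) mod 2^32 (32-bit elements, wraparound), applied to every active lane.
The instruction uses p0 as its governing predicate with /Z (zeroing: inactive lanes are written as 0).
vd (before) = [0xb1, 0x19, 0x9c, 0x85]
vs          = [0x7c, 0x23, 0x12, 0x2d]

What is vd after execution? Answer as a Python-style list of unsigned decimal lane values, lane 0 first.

vd = [53, 4294967286, 0, 0]

register lanes = 128/32 = 4
p0[j] = (21+j < 23); true for j=0..1 → 2 lanes set
vd[0] sub(0xb1,0x7c) -> 0x35
vd[1] sub(0x19,0x23) -> 0xfffffff6
vd[2] tail/zero -> 0x00
vd[3] tail/zero -> 0x00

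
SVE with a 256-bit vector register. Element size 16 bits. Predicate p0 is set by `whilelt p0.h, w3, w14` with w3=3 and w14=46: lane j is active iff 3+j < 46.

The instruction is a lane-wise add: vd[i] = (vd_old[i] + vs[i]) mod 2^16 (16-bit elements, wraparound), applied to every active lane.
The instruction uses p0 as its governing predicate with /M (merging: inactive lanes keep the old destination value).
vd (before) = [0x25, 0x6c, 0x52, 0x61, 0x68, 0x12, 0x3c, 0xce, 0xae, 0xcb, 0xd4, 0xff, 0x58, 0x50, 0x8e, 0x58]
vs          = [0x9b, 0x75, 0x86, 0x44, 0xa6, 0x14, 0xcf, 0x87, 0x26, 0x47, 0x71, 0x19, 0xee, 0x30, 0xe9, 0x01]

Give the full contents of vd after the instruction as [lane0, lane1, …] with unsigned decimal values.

lane count: 256 div 16 = 16
active while 3+j < 46, i.e. j ∈ [0,43) capped at 16 ⇒ 16
  i=0: add(0x25,0x9b) → 192
  i=1: add(0x6c,0x75) → 225
  i=2: add(0x52,0x86) → 216
  i=3: add(0x61,0x44) → 165
  i=4: add(0x68,0xa6) → 270
  i=5: add(0x12,0x14) → 38
  i=6: add(0x3c,0xcf) → 267
  i=7: add(0xce,0x87) → 341
  i=8: add(0xae,0x26) → 212
  i=9: add(0xcb,0x47) → 274
  i=10: add(0xd4,0x71) → 325
  i=11: add(0xff,0x19) → 280
  i=12: add(0x58,0xee) → 326
  i=13: add(0x50,0x30) → 128
  i=14: add(0x8e,0xe9) → 375
  i=15: add(0x58,0x01) → 89

vd = [192, 225, 216, 165, 270, 38, 267, 341, 212, 274, 325, 280, 326, 128, 375, 89]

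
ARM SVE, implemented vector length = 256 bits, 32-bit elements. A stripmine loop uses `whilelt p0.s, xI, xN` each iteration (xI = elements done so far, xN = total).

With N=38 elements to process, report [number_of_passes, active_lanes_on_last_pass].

256-bit reg / 32-bit elem → 8 lanes
iterations = ceil(38/8) = 5; final-pass vl = 6

[iterations, last_vl] = [5, 6]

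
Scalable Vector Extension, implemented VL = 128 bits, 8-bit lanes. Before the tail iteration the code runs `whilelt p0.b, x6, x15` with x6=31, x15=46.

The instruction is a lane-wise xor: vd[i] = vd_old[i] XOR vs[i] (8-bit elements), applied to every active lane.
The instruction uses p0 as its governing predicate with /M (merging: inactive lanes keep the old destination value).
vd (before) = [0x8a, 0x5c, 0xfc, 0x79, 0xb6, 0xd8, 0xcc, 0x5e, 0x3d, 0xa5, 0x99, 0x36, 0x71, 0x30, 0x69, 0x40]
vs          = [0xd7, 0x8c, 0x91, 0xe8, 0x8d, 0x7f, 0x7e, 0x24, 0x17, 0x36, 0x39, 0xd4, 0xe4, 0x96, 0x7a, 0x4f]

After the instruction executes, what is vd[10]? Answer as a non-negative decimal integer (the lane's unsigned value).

vd[10] = 160

lane count: 128 div 8 = 16
whilelt: lane j active iff 31+j < 46 → j < 15 → 15 active
lane  0: xor(0x8a,0xd7) ⇒ 0x5d
lane  1: xor(0x5c,0x8c) ⇒ 0xd0
lane  2: xor(0xfc,0x91) ⇒ 0x6d
lane  3: xor(0x79,0xe8) ⇒ 0x91
lane  4: xor(0xb6,0x8d) ⇒ 0x3b
lane  5: xor(0xd8,0x7f) ⇒ 0xa7
lane  6: xor(0xcc,0x7e) ⇒ 0xb2
lane  7: xor(0x5e,0x24) ⇒ 0x7a
lane  8: xor(0x3d,0x17) ⇒ 0x2a
lane  9: xor(0xa5,0x36) ⇒ 0x93
lane 10: xor(0x99,0x39) ⇒ 0xa0
lane 11: xor(0x36,0xd4) ⇒ 0xe2
lane 12: xor(0x71,0xe4) ⇒ 0x95
lane 13: xor(0x30,0x96) ⇒ 0xa6
lane 14: xor(0x69,0x7a) ⇒ 0x13
lane 15: tail/keep ⇒ 0x40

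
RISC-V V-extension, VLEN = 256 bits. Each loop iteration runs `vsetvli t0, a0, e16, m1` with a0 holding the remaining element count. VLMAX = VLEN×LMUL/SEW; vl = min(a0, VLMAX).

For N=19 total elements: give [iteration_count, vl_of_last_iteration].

[iterations, last_vl] = [2, 3]

VLMAX = (256 × 1) / 16 = 16 lanes
N=19: ⌈19/16⌉ = 2 iters; last vl = 19 − 1×16 = 3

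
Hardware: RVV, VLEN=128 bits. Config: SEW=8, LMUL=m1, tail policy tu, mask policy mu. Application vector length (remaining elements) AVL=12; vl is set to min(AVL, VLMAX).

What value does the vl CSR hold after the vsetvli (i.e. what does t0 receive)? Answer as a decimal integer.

VLMAX = VLEN×LMUL/SEW = 128×1/8 = 16
AVL=12 ≤ VLMAX=16, so vl = 12

vl = 12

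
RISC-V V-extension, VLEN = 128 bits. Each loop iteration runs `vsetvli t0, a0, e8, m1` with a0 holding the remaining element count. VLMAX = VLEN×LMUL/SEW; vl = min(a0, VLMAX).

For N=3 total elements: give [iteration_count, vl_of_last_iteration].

[iterations, last_vl] = [1, 3]

lanes per group: 128·1/8 = 16
iterations = ceil(3/16) = 1; final-pass vl = 3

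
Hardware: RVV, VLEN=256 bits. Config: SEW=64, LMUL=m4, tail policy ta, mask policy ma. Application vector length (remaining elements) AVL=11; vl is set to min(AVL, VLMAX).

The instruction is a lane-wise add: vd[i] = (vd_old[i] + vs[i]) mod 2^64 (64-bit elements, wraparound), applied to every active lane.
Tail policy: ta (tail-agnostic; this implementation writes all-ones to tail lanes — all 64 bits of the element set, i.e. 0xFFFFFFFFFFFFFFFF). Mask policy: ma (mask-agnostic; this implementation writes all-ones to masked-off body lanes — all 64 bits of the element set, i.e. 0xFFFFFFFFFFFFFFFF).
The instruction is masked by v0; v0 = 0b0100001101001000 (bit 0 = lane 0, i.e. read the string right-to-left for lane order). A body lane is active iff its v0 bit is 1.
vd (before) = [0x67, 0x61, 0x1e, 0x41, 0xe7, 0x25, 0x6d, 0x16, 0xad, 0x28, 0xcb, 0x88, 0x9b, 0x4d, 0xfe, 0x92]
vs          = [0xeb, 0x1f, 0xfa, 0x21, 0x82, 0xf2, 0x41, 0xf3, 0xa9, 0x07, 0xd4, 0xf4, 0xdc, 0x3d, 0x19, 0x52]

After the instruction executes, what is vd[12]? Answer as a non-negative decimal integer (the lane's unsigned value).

lanes per group: 256·4/64 = 16
vl = min(AVL, VLMAX) = min(11, 16) = 11
lane  0: mask-off/ones ⇒ 0xffffffffffffffff
lane  1: mask-off/ones ⇒ 0xffffffffffffffff
lane  2: mask-off/ones ⇒ 0xffffffffffffffff
lane  3: add(0x41,0x21) ⇒ 0x62
lane  4: mask-off/ones ⇒ 0xffffffffffffffff
lane  5: mask-off/ones ⇒ 0xffffffffffffffff
lane  6: add(0x6d,0x41) ⇒ 0xae
lane  7: mask-off/ones ⇒ 0xffffffffffffffff
lane  8: add(0xad,0xa9) ⇒ 0x156
lane  9: add(0x28,0x07) ⇒ 0x2f
lane 10: mask-off/ones ⇒ 0xffffffffffffffff
lane 11: tail/ones ⇒ 0xffffffffffffffff
lane 12: tail/ones ⇒ 0xffffffffffffffff
lane 13: tail/ones ⇒ 0xffffffffffffffff
lane 14: tail/ones ⇒ 0xffffffffffffffff
lane 15: tail/ones ⇒ 0xffffffffffffffff

vd[12] = 18446744073709551615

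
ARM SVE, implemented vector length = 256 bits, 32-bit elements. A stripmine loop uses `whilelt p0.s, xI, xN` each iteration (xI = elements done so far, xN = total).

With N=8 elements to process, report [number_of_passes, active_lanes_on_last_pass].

[iterations, last_vl] = [1, 8]

256-bit reg / 32-bit elem → 8 lanes
iterations = ceil(8/8) = 1; final-pass vl = 8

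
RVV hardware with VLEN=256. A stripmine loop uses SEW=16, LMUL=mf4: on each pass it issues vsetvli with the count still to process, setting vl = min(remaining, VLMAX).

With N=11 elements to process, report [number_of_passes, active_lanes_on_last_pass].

[iterations, last_vl] = [3, 3]

lanes per group: 256·1/4/16 = 4
11 elements at 4/iter → 3 passes, remainder 3 on the last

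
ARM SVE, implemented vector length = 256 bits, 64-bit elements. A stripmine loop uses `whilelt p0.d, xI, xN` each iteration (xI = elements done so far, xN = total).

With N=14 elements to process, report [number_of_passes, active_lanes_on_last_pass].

[iterations, last_vl] = [4, 2]

register lanes = 256/64 = 4
iterations = ceil(14/4) = 4; final-pass vl = 2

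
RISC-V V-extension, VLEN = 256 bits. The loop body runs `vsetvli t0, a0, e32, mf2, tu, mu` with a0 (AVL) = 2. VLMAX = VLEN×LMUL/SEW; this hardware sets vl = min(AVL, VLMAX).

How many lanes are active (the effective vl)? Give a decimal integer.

VLMAX = (256 × 1/2) / 32 = 4 lanes
vl = min(AVL, VLMAX) = min(2, 4) = 2

vl = 2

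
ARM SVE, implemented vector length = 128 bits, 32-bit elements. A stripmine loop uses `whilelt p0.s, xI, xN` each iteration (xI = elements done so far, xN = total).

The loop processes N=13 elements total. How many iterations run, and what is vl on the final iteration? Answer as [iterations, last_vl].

128-bit reg / 32-bit elem → 4 lanes
13 elements at 4/iter → 4 passes, remainder 1 on the last

[iterations, last_vl] = [4, 1]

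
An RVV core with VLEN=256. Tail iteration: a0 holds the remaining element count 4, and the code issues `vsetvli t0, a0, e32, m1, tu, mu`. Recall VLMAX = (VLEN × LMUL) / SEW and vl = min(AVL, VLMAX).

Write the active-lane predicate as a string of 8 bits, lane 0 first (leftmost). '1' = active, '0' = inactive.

lanes per group: 256·1/32 = 8
vl ← min(4, 8) = 4
bits (lane 0 leftmost): 11110000

predicate = 11110000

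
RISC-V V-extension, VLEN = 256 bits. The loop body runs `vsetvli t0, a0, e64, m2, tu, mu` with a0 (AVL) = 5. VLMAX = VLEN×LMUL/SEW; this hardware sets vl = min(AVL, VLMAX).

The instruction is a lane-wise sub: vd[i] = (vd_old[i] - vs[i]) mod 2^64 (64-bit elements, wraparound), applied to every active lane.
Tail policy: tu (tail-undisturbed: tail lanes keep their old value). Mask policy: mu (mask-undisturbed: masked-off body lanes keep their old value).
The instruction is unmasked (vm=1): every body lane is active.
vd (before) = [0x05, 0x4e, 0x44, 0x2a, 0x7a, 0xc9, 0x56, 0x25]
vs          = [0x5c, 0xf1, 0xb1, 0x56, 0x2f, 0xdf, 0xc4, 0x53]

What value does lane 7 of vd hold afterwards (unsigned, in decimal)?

VLMAX = VLEN×LMUL/SEW = 256×2/64 = 8
AVL=5 ≤ VLMAX=8, so vl = 5
vd[0] sub(0x05,0x5c) -> 0xffffffffffffffa9
vd[1] sub(0x4e,0xf1) -> 0xffffffffffffff5d
vd[2] sub(0x44,0xb1) -> 0xffffffffffffff93
vd[3] sub(0x2a,0x56) -> 0xffffffffffffffd4
vd[4] sub(0x7a,0x2f) -> 0x4b
vd[5] tail/keep -> 0xc9
vd[6] tail/keep -> 0x56
vd[7] tail/keep -> 0x25

vd[7] = 37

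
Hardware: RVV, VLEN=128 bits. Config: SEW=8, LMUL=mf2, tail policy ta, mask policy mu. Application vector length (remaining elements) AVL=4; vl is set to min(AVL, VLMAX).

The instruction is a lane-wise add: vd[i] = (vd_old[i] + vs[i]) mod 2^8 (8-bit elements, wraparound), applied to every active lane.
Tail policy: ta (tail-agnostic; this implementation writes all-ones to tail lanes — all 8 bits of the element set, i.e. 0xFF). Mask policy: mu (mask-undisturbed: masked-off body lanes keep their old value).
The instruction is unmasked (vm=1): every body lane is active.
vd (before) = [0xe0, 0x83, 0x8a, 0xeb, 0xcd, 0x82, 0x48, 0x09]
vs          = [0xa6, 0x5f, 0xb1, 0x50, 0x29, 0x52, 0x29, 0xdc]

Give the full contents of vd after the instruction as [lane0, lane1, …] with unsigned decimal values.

vd = [134, 226, 59, 59, 255, 255, 255, 255]

VLMAX = VLEN×LMUL/SEW = 128×1/2/8 = 8
vl ← min(4, 8) = 4
vd[0] add(0xe0,0xa6) -> 0x86
vd[1] add(0x83,0x5f) -> 0xe2
vd[2] add(0x8a,0xb1) -> 0x3b
vd[3] add(0xeb,0x50) -> 0x3b
vd[4] tail/ones -> 0xff
vd[5] tail/ones -> 0xff
vd[6] tail/ones -> 0xff
vd[7] tail/ones -> 0xff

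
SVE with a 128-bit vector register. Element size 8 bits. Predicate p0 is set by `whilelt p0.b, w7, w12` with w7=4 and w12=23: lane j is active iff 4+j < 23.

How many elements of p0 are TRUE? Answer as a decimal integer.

lane count: 128 div 8 = 16
whilelt: lane j active iff 4+j < 23 → j < 19 → 16 active

vl = 16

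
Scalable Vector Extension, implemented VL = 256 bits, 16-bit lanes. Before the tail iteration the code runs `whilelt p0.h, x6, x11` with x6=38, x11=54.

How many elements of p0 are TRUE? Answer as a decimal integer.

256-bit reg / 16-bit elem → 16 lanes
active while 38+j < 54, i.e. j ∈ [0,16) capped at 16 ⇒ 16

vl = 16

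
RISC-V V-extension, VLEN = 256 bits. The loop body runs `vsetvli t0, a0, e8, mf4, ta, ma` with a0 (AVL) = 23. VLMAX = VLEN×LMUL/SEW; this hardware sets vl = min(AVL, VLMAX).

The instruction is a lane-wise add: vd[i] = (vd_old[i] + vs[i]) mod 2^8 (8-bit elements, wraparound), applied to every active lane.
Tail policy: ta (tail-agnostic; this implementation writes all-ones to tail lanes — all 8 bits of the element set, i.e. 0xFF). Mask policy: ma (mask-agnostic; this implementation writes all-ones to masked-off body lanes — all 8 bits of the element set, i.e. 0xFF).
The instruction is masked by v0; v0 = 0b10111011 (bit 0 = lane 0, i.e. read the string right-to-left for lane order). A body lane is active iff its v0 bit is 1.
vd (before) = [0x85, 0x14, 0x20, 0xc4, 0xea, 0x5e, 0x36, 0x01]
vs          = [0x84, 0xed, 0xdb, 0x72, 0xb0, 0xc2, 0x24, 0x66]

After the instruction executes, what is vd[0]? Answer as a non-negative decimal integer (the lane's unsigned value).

vd[0] = 9

lanes per group: 256·1/4/8 = 8
vl ← min(23, 8) = 8
vd[0] add(0x85,0x84) -> 0x09
vd[1] add(0x14,0xed) -> 0x01
vd[2] mask-off/ones -> 0xff
vd[3] add(0xc4,0x72) -> 0x36
vd[4] add(0xea,0xb0) -> 0x9a
vd[5] add(0x5e,0xc2) -> 0x20
vd[6] mask-off/ones -> 0xff
vd[7] add(0x01,0x66) -> 0x67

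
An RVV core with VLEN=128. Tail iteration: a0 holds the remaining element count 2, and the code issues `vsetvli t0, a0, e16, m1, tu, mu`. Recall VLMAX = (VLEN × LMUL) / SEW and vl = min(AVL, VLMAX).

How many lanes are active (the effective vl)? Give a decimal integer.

VLMAX = (128 × 1) / 16 = 8 lanes
AVL=2 ≤ VLMAX=8, so vl = 2

vl = 2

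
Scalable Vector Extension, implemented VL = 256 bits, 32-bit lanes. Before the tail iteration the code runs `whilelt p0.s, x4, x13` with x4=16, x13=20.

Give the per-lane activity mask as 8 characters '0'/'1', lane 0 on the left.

lane count: 256 div 32 = 8
active while 16+j < 20, i.e. j ∈ [0,4) capped at 8 ⇒ 4
bits (lane 0 leftmost): 11110000

predicate = 11110000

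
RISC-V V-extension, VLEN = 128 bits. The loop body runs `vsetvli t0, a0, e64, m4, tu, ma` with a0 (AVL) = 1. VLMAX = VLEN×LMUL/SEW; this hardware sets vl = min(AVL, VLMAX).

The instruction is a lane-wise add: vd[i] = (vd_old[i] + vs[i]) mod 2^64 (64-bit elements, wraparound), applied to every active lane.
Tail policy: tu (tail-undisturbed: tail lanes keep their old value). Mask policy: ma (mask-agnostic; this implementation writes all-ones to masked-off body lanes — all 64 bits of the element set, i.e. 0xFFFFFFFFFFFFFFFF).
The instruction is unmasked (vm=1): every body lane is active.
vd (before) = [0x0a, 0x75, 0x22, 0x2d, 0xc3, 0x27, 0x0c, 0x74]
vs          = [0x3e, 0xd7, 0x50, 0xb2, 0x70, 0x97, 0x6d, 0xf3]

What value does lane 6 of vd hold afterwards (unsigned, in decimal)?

vd[6] = 12

lanes per group: 128·4/64 = 8
AVL=1 ≤ VLMAX=8, so vl = 1
[0] add(0x0a,0x3e) = 0x48
[1] tail/keep = 0x75
[2] tail/keep = 0x22
[3] tail/keep = 0x2d
[4] tail/keep = 0xc3
[5] tail/keep = 0x27
[6] tail/keep = 0x0c
[7] tail/keep = 0x74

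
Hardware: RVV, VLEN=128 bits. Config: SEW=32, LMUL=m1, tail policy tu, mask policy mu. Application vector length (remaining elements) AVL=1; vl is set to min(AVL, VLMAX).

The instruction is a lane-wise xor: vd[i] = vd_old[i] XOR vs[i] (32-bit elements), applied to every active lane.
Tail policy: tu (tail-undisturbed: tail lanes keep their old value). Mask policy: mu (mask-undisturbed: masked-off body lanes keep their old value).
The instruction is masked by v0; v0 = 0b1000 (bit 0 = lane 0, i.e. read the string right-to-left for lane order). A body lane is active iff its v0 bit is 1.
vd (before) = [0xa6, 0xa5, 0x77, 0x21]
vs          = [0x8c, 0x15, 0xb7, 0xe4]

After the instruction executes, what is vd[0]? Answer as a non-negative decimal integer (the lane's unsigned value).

vd[0] = 166

VLMAX = (128 × 1) / 32 = 4 lanes
vl ← min(1, 4) = 1
vd[0] mask-off/keep -> 0xa6
vd[1] tail/keep -> 0xa5
vd[2] tail/keep -> 0x77
vd[3] tail/keep -> 0x21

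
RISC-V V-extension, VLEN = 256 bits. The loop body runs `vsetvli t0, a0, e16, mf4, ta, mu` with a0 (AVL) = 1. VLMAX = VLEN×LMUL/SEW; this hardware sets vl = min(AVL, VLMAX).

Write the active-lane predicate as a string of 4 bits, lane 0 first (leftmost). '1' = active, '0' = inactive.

lanes per group: 256·1/4/16 = 4
AVL=1 ≤ VLMAX=4, so vl = 1
bits (lane 0 leftmost): 1000

predicate = 1000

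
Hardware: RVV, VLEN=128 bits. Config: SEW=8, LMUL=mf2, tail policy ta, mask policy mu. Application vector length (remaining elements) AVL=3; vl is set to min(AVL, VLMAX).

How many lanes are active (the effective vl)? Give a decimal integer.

vl = 3

VLMAX = (128 × 1/2) / 8 = 8 lanes
vl = min(AVL, VLMAX) = min(3, 8) = 3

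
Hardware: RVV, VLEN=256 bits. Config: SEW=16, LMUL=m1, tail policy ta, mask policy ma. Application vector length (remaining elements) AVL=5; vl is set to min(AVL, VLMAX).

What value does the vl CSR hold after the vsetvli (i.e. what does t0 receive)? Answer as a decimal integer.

VLMAX = VLEN×LMUL/SEW = 256×1/16 = 16
AVL=5 ≤ VLMAX=16, so vl = 5

vl = 5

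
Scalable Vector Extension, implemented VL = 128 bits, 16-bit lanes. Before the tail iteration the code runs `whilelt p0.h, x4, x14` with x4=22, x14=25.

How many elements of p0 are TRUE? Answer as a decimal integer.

vl = 3

128-bit reg / 16-bit elem → 8 lanes
whilelt: lane j active iff 22+j < 25 → j < 3 → 3 active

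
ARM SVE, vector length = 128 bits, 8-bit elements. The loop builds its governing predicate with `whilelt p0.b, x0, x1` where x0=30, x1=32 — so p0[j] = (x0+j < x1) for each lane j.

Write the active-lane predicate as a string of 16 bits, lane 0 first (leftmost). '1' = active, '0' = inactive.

predicate = 1100000000000000

128-bit reg / 8-bit elem → 16 lanes
active while 30+j < 32, i.e. j ∈ [0,2) capped at 16 ⇒ 2
bits (lane 0 leftmost): 1100000000000000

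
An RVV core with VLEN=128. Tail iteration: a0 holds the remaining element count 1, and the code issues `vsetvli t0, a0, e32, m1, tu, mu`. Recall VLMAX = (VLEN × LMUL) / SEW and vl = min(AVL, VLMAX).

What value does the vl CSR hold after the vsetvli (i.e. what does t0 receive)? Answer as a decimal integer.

vl = 1

VLMAX = VLEN×LMUL/SEW = 128×1/32 = 4
vl ← min(1, 4) = 1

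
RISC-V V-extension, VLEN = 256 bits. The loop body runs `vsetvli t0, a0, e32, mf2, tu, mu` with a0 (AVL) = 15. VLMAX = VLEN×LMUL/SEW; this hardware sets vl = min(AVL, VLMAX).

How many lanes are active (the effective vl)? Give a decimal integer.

vl = 4

VLMAX = (256 × 1/2) / 32 = 4 lanes
vl ← min(15, 4) = 4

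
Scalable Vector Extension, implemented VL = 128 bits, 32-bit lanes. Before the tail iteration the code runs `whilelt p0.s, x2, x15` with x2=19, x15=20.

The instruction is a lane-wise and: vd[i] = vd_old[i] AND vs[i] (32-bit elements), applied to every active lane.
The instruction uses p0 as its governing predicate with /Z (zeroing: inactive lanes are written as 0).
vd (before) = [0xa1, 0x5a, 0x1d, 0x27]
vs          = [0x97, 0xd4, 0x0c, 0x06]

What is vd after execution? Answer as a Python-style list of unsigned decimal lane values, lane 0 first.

lane count: 128 div 32 = 4
whilelt: lane j active iff 19+j < 20 → j < 1 → 1 active
  i=0: and(0xa1,0x97) → 129
  i=1: tail/zero → 0
  i=2: tail/zero → 0
  i=3: tail/zero → 0

vd = [129, 0, 0, 0]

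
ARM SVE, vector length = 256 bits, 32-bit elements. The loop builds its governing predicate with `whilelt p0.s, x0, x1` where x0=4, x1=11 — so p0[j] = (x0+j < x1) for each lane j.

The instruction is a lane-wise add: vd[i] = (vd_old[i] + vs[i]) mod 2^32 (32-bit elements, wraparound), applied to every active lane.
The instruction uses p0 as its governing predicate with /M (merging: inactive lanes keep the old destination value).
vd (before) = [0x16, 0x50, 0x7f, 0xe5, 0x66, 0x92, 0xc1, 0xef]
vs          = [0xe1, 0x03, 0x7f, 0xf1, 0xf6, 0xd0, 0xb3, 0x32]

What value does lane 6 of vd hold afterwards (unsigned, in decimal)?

vd[6] = 372

register lanes = 256/32 = 8
active while 4+j < 11, i.e. j ∈ [0,7) capped at 8 ⇒ 7
[0] add(0x16,0xe1) = 0xf7
[1] add(0x50,0x03) = 0x53
[2] add(0x7f,0x7f) = 0xfe
[3] add(0xe5,0xf1) = 0x1d6
[4] add(0x66,0xf6) = 0x15c
[5] add(0x92,0xd0) = 0x162
[6] add(0xc1,0xb3) = 0x174
[7] tail/keep = 0xef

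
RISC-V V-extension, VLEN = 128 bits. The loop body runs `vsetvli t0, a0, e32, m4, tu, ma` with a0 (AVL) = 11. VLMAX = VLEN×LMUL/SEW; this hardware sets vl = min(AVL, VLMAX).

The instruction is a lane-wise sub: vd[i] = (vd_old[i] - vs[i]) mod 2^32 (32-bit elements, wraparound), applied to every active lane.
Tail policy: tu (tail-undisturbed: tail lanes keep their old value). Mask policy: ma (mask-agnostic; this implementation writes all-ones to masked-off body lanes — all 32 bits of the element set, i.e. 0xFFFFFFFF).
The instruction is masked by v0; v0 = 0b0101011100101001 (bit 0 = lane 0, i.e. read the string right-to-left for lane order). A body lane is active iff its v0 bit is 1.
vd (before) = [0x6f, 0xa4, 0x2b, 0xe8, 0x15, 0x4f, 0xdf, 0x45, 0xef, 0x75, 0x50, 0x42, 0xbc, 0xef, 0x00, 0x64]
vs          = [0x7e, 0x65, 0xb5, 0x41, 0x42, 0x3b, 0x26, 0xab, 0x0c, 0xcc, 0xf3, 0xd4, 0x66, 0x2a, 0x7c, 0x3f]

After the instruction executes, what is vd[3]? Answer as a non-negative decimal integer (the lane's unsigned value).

lanes per group: 128·4/32 = 16
AVL=11 ≤ VLMAX=16, so vl = 11
lane  0: sub(0x6f,0x7e) ⇒ 0xfffffff1
lane  1: mask-off/ones ⇒ 0xffffffff
lane  2: mask-off/ones ⇒ 0xffffffff
lane  3: sub(0xe8,0x41) ⇒ 0xa7
lane  4: mask-off/ones ⇒ 0xffffffff
lane  5: sub(0x4f,0x3b) ⇒ 0x14
lane  6: mask-off/ones ⇒ 0xffffffff
lane  7: mask-off/ones ⇒ 0xffffffff
lane  8: sub(0xef,0x0c) ⇒ 0xe3
lane  9: sub(0x75,0xcc) ⇒ 0xffffffa9
lane 10: sub(0x50,0xf3) ⇒ 0xffffff5d
lane 11: tail/keep ⇒ 0x42
lane 12: tail/keep ⇒ 0xbc
lane 13: tail/keep ⇒ 0xef
lane 14: tail/keep ⇒ 0x00
lane 15: tail/keep ⇒ 0x64

vd[3] = 167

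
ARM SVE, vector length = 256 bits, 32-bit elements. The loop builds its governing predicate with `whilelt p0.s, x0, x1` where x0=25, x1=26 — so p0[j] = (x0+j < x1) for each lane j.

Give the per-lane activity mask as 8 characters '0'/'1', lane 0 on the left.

256-bit reg / 32-bit elem → 8 lanes
active while 25+j < 26, i.e. j ∈ [0,1) capped at 8 ⇒ 1
bits (lane 0 leftmost): 10000000

predicate = 10000000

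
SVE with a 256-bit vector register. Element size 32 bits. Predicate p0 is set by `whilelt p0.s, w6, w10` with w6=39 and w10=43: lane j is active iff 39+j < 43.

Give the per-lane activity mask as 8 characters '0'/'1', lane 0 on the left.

256-bit reg / 32-bit elem → 8 lanes
whilelt: lane j active iff 39+j < 43 → j < 4 → 4 active
bits (lane 0 leftmost): 11110000

predicate = 11110000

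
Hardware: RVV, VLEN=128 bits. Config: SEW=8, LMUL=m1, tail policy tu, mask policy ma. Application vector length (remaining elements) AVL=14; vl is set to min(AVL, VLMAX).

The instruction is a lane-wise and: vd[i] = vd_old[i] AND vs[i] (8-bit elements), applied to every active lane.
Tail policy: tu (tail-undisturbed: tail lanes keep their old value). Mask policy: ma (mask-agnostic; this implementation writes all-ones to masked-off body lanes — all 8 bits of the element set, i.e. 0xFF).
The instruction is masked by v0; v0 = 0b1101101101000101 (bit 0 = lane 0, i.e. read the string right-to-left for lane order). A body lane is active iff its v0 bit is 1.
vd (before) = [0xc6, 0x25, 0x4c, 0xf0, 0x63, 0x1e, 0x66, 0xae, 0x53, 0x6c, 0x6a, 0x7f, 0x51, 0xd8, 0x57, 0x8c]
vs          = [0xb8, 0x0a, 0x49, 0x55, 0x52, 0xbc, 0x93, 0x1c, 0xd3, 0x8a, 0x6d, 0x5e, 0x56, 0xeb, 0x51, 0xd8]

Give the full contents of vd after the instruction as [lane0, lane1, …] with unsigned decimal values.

lanes per group: 128·1/8 = 16
vl = min(AVL, VLMAX) = min(14, 16) = 14
[0] and(0xc6,0xb8) = 0x80
[1] mask-off/ones = 0xff
[2] and(0x4c,0x49) = 0x48
[3] mask-off/ones = 0xff
[4] mask-off/ones = 0xff
[5] mask-off/ones = 0xff
[6] and(0x66,0x93) = 0x02
[7] mask-off/ones = 0xff
[8] and(0x53,0xd3) = 0x53
[9] and(0x6c,0x8a) = 0x08
[10] mask-off/ones = 0xff
[11] and(0x7f,0x5e) = 0x5e
[12] and(0x51,0x56) = 0x50
[13] mask-off/ones = 0xff
[14] tail/keep = 0x57
[15] tail/keep = 0x8c

vd = [128, 255, 72, 255, 255, 255, 2, 255, 83, 8, 255, 94, 80, 255, 87, 140]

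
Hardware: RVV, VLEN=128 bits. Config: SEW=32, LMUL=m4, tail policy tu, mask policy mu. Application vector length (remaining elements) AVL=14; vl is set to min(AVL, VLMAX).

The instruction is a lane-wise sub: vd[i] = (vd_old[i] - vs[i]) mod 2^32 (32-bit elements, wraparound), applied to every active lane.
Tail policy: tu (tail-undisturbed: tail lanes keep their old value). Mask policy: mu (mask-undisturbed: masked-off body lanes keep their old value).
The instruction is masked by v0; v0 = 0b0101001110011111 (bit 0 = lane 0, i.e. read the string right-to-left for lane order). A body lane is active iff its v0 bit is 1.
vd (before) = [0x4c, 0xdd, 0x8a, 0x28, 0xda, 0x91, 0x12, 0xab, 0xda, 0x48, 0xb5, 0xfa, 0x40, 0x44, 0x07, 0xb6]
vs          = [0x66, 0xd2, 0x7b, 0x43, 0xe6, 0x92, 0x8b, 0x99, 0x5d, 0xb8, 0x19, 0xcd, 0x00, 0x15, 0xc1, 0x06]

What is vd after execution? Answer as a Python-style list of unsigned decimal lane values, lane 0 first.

vd = [4294967270, 11, 15, 4294967269, 4294967284, 145, 18, 18, 125, 4294967184, 181, 250, 64, 68, 7, 182]

VLMAX = (128 × 4) / 32 = 16 lanes
AVL=14 ≤ VLMAX=16, so vl = 14
vd[0] sub(0x4c,0x66) -> 0xffffffe6
vd[1] sub(0xdd,0xd2) -> 0x0b
vd[2] sub(0x8a,0x7b) -> 0x0f
vd[3] sub(0x28,0x43) -> 0xffffffe5
vd[4] sub(0xda,0xe6) -> 0xfffffff4
vd[5] mask-off/keep -> 0x91
vd[6] mask-off/keep -> 0x12
vd[7] sub(0xab,0x99) -> 0x12
vd[8] sub(0xda,0x5d) -> 0x7d
vd[9] sub(0x48,0xb8) -> 0xffffff90
vd[10] mask-off/keep -> 0xb5
vd[11] mask-off/keep -> 0xfa
vd[12] sub(0x40,0x00) -> 0x40
vd[13] mask-off/keep -> 0x44
vd[14] tail/keep -> 0x07
vd[15] tail/keep -> 0xb6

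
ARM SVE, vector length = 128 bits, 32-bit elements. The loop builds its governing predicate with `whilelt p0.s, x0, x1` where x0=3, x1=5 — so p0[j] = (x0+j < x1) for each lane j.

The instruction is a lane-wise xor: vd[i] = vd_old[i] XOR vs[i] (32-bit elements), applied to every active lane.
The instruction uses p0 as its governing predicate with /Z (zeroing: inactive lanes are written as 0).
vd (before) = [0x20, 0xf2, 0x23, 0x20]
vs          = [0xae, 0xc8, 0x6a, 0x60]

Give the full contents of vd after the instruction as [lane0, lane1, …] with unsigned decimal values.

register lanes = 128/32 = 4
p0[j] = (3+j < 5); true for j=0..1 → 2 lanes set
lane  0: xor(0x20,0xae) ⇒ 0x8e
lane  1: xor(0xf2,0xc8) ⇒ 0x3a
lane  2: tail/zero ⇒ 0x00
lane  3: tail/zero ⇒ 0x00

vd = [142, 58, 0, 0]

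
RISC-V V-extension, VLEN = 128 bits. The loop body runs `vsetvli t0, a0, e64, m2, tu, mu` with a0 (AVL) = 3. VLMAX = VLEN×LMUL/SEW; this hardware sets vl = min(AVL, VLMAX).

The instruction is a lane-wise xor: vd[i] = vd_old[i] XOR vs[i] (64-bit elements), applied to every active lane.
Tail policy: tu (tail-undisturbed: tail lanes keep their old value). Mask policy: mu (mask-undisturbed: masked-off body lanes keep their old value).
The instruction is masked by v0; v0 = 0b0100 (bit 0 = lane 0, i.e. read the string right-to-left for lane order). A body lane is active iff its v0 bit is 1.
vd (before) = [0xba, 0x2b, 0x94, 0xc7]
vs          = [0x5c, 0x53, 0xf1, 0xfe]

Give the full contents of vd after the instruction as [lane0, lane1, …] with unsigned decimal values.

lanes per group: 128·2/64 = 4
vl = min(AVL, VLMAX) = min(3, 4) = 3
[0] mask-off/keep = 0xba
[1] mask-off/keep = 0x2b
[2] xor(0x94,0xf1) = 0x65
[3] tail/keep = 0xc7

vd = [186, 43, 101, 199]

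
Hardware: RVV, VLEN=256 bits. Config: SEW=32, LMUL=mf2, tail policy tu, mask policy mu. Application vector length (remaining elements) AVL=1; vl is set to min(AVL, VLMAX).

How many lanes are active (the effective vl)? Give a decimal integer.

lanes per group: 256·1/2/32 = 4
vl = min(AVL, VLMAX) = min(1, 4) = 1

vl = 1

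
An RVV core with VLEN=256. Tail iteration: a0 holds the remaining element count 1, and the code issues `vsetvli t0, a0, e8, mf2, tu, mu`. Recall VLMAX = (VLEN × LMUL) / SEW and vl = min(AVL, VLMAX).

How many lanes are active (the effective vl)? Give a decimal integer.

VLMAX = VLEN×LMUL/SEW = 256×1/2/8 = 16
vl ← min(1, 16) = 1

vl = 1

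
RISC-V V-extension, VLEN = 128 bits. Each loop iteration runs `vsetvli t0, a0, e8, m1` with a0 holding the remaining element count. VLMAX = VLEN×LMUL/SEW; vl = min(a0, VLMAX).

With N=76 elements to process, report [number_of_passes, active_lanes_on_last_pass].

[iterations, last_vl] = [5, 12]

lanes per group: 128·1/8 = 16
76 elements at 16/iter → 5 passes, remainder 12 on the last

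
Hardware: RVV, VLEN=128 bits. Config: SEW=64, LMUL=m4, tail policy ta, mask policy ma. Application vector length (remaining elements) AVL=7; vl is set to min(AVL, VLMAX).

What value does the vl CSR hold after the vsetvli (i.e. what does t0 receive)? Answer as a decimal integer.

VLMAX = VLEN×LMUL/SEW = 128×4/64 = 8
vl ← min(7, 8) = 7

vl = 7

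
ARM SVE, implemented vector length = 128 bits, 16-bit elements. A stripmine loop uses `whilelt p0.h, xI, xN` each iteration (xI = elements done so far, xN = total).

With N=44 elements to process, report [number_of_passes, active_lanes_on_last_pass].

lane count: 128 div 16 = 8
iterations = ceil(44/8) = 6; final-pass vl = 4

[iterations, last_vl] = [6, 4]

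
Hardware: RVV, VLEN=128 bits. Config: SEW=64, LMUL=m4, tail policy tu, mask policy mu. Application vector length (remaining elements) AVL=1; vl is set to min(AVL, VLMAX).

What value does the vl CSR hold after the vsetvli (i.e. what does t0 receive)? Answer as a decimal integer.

VLMAX = VLEN×LMUL/SEW = 128×4/64 = 8
AVL=1 ≤ VLMAX=8, so vl = 1

vl = 1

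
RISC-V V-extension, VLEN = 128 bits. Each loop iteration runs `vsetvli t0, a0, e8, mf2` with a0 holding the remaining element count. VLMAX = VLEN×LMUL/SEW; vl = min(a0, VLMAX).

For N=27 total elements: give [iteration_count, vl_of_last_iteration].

VLMAX = VLEN×LMUL/SEW = 128×1/2/8 = 8
27 elements at 8/iter → 4 passes, remainder 3 on the last

[iterations, last_vl] = [4, 3]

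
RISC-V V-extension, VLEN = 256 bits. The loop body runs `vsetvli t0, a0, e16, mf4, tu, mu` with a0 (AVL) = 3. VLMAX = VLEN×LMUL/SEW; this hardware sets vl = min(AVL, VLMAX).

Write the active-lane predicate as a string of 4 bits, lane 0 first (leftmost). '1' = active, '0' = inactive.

predicate = 1110

VLMAX = (256 × 1/4) / 16 = 4 lanes
vl ← min(3, 4) = 3
bits (lane 0 leftmost): 1110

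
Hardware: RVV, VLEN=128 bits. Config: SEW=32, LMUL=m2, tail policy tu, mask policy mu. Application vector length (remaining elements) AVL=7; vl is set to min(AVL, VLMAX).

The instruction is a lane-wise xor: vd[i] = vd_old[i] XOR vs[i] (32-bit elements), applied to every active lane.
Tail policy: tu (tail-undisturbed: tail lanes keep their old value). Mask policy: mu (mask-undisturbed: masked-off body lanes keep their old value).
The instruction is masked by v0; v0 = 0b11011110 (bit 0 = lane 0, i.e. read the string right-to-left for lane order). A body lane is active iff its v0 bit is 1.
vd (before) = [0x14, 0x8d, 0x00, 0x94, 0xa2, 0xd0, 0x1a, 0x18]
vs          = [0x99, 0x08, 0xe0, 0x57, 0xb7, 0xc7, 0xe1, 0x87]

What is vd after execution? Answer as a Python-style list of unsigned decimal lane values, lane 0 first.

VLMAX = (128 × 2) / 32 = 8 lanes
vl = min(AVL, VLMAX) = min(7, 8) = 7
[0] mask-off/keep = 0x14
[1] xor(0x8d,0x08) = 0x85
[2] xor(0x00,0xe0) = 0xe0
[3] xor(0x94,0x57) = 0xc3
[4] xor(0xa2,0xb7) = 0x15
[5] mask-off/keep = 0xd0
[6] xor(0x1a,0xe1) = 0xfb
[7] tail/keep = 0x18

vd = [20, 133, 224, 195, 21, 208, 251, 24]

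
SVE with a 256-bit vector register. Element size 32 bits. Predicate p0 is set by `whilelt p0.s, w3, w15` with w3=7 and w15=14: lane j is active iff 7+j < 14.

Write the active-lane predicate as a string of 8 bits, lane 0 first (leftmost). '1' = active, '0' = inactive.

predicate = 11111110

register lanes = 256/32 = 8
active while 7+j < 14, i.e. j ∈ [0,7) capped at 8 ⇒ 7
bits (lane 0 leftmost): 11111110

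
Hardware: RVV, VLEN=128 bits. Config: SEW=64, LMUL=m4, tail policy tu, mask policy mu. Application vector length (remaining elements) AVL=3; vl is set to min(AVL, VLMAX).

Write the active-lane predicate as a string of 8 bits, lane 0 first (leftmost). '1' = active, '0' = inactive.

predicate = 11100000

lanes per group: 128·4/64 = 8
AVL=3 ≤ VLMAX=8, so vl = 3
bits (lane 0 leftmost): 11100000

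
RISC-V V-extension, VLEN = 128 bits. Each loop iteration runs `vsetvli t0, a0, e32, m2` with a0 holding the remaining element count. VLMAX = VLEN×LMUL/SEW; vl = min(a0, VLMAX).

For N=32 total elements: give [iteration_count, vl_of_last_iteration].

[iterations, last_vl] = [4, 8]

VLMAX = (128 × 2) / 32 = 8 lanes
iterations = ceil(32/8) = 4; final-pass vl = 8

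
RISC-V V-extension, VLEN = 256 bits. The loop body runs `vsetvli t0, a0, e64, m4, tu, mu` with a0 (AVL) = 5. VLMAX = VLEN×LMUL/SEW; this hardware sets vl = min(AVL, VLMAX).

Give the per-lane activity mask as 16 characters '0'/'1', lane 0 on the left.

predicate = 1111100000000000

lanes per group: 256·4/64 = 16
vl ← min(5, 16) = 5
bits (lane 0 leftmost): 1111100000000000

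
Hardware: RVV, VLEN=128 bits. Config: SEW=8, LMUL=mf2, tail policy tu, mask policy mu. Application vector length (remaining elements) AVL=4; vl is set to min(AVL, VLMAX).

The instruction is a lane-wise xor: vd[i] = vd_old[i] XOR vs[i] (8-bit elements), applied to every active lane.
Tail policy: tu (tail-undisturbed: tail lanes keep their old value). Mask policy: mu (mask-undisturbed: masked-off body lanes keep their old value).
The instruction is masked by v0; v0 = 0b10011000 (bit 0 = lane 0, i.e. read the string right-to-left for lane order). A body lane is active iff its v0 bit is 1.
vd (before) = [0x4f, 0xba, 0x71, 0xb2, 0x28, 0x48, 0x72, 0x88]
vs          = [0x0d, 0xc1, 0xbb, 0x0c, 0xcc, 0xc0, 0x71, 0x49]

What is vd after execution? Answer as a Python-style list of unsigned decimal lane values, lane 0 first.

lanes per group: 128·1/2/8 = 8
vl = min(AVL, VLMAX) = min(4, 8) = 4
[0] mask-off/keep = 0x4f
[1] mask-off/keep = 0xba
[2] mask-off/keep = 0x71
[3] xor(0xb2,0x0c) = 0xbe
[4] tail/keep = 0x28
[5] tail/keep = 0x48
[6] tail/keep = 0x72
[7] tail/keep = 0x88

vd = [79, 186, 113, 190, 40, 72, 114, 136]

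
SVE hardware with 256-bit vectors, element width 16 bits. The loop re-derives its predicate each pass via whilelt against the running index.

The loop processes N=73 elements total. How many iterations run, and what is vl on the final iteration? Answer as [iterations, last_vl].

register lanes = 256/16 = 16
73 elements at 16/iter → 5 passes, remainder 9 on the last

[iterations, last_vl] = [5, 9]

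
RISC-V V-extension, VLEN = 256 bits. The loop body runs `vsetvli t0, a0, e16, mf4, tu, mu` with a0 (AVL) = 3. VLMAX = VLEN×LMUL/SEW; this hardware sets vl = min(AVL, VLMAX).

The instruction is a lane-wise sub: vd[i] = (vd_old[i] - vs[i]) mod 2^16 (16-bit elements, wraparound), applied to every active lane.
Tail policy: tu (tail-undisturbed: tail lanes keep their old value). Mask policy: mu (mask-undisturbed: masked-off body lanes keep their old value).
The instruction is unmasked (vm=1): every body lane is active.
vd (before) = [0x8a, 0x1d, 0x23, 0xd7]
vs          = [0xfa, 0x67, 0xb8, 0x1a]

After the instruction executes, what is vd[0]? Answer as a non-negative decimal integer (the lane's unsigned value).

VLMAX = (256 × 1/4) / 16 = 4 lanes
AVL=3 ≤ VLMAX=4, so vl = 3
vd[0] sub(0x8a,0xfa) -> 0xff90
vd[1] sub(0x1d,0x67) -> 0xffb6
vd[2] sub(0x23,0xb8) -> 0xff6b
vd[3] tail/keep -> 0xd7

vd[0] = 65424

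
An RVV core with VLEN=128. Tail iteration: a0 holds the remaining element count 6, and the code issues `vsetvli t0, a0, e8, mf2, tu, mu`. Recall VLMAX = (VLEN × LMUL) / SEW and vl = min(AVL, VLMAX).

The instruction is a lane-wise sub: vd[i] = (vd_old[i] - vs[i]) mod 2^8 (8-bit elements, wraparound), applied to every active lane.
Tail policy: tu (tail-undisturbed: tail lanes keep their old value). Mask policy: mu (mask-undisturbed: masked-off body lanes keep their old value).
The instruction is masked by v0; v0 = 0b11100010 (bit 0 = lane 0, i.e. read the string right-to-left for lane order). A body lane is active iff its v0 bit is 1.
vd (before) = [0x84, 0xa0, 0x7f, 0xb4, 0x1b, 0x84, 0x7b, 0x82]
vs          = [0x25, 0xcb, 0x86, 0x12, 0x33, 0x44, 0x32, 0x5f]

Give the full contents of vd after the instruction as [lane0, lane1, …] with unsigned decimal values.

vd = [132, 213, 127, 180, 27, 64, 123, 130]

VLMAX = VLEN×LMUL/SEW = 128×1/2/8 = 8
vl = min(AVL, VLMAX) = min(6, 8) = 6
vd[0] mask-off/keep -> 0x84
vd[1] sub(0xa0,0xcb) -> 0xd5
vd[2] mask-off/keep -> 0x7f
vd[3] mask-off/keep -> 0xb4
vd[4] mask-off/keep -> 0x1b
vd[5] sub(0x84,0x44) -> 0x40
vd[6] tail/keep -> 0x7b
vd[7] tail/keep -> 0x82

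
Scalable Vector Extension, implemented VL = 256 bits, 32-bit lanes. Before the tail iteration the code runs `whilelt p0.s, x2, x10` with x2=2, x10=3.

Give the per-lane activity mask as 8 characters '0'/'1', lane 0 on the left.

predicate = 10000000

register lanes = 256/32 = 8
p0[j] = (2+j < 3); true for j=0..0 → 1 lanes set
bits (lane 0 leftmost): 10000000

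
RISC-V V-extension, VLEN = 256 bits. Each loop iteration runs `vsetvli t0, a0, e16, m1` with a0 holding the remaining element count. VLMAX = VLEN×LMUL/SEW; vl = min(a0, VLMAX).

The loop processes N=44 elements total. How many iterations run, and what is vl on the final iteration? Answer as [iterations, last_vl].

[iterations, last_vl] = [3, 12]

lanes per group: 256·1/16 = 16
N=44: ⌈44/16⌉ = 3 iters; last vl = 44 − 2×16 = 12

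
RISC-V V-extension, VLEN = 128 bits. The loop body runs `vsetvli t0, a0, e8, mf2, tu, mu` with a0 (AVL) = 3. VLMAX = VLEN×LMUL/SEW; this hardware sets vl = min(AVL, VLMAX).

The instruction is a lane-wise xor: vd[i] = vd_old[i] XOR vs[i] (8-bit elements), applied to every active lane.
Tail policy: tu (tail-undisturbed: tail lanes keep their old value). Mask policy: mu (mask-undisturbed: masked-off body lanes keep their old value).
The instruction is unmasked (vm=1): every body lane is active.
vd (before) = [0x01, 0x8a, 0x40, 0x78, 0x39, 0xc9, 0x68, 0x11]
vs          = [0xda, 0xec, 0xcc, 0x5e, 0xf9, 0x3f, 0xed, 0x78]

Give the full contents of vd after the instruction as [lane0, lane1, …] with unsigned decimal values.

vd = [219, 102, 140, 120, 57, 201, 104, 17]

VLMAX = (128 × 1/2) / 8 = 8 lanes
AVL=3 ≤ VLMAX=8, so vl = 3
vd[0] xor(0x01,0xda) -> 0xdb
vd[1] xor(0x8a,0xec) -> 0x66
vd[2] xor(0x40,0xcc) -> 0x8c
vd[3] tail/keep -> 0x78
vd[4] tail/keep -> 0x39
vd[5] tail/keep -> 0xc9
vd[6] tail/keep -> 0x68
vd[7] tail/keep -> 0x11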